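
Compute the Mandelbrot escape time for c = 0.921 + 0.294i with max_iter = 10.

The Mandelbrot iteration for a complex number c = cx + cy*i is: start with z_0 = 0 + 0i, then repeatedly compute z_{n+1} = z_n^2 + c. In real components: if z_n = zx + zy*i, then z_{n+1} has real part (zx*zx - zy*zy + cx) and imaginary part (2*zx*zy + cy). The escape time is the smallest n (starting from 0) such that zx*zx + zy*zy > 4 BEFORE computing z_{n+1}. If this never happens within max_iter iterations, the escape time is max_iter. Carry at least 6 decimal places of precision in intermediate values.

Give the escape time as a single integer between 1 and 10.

z_0 = 0 + 0i, c = 0.9210 + 0.2940i
Iter 1: z = 0.9210 + 0.2940i, |z|^2 = 0.9347
Iter 2: z = 1.6828 + 0.8355i, |z|^2 = 3.5300
Iter 3: z = 3.0547 + 3.1061i, |z|^2 = 18.9792
Escaped at iteration 3

Answer: 3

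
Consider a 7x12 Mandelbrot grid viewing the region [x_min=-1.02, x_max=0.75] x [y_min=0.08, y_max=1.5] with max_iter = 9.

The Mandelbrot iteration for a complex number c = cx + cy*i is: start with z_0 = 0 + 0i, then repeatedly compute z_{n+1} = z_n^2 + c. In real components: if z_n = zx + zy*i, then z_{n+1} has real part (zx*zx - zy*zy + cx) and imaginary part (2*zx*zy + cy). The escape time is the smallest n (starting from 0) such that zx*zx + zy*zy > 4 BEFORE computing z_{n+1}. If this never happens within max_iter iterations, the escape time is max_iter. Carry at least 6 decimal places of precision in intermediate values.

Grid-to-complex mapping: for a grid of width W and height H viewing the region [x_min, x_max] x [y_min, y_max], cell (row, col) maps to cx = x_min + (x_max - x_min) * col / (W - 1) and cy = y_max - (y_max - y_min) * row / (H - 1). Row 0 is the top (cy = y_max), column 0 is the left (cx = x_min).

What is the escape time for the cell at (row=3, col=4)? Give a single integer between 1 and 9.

Answer: 3

Derivation:
z_0 = 0 + 0i, c = 0.1600 + 1.1127i
Iter 1: z = 0.1600 + 1.1127i, |z|^2 = 1.2638
Iter 2: z = -1.0526 + 1.4688i, |z|^2 = 3.2653
Iter 3: z = -0.8895 + -1.9793i, |z|^2 = 4.7087
Escaped at iteration 3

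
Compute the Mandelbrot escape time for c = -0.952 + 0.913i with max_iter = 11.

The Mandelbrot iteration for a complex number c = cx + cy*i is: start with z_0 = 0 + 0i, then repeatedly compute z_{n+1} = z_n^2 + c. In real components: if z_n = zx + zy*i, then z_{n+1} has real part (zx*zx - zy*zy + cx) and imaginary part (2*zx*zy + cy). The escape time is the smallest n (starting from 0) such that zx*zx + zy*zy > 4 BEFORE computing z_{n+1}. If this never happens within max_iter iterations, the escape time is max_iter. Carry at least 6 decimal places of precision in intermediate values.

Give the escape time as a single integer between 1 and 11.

z_0 = 0 + 0i, c = -0.9520 + 0.9130i
Iter 1: z = -0.9520 + 0.9130i, |z|^2 = 1.7399
Iter 2: z = -0.8793 + -0.8254i, |z|^2 = 1.4543
Iter 3: z = -0.8601 + 2.3644i, |z|^2 = 6.3302
Escaped at iteration 3

Answer: 3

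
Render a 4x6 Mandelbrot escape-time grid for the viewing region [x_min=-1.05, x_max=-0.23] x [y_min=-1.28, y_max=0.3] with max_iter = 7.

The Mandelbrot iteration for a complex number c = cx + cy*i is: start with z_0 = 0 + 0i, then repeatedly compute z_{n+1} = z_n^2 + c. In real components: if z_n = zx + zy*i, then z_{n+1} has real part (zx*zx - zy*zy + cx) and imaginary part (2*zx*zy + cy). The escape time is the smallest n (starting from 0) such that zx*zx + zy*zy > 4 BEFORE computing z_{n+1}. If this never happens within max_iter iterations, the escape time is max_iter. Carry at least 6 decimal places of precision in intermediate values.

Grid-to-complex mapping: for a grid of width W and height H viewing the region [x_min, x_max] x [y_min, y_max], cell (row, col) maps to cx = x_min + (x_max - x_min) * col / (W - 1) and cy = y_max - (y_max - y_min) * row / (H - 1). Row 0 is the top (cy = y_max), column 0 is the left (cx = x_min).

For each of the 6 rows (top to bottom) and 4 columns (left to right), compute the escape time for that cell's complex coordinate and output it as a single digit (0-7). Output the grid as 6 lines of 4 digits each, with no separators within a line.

Answer: 7777
7777
7777
4577
3347
2333

Derivation:
(row=0, col=0): c = -1.0500 + 0.3000i → escape time 7
(row=0, col=1): c = -0.7767 + 0.3000i → escape time 7
(row=0, col=2): c = -0.5033 + 0.3000i → escape time 7
(row=0, col=3): c = -0.2300 + 0.3000i → escape time 7
(row=1, col=0): c = -1.0500 + -0.0160i → escape time 7
(row=1, col=1): c = -0.7767 + -0.0160i → escape time 7
(row=1, col=2): c = -0.5033 + -0.0160i → escape time 7
(row=1, col=3): c = -0.2300 + -0.0160i → escape time 7
(row=2, col=0): c = -1.0500 + -0.3320i → escape time 7
(row=2, col=1): c = -0.7767 + -0.3320i → escape time 7
(row=2, col=2): c = -0.5033 + -0.3320i → escape time 7
(row=2, col=3): c = -0.2300 + -0.3320i → escape time 7
(row=3, col=0): c = -1.0500 + -0.6480i → escape time 4
(row=3, col=1): c = -0.7767 + -0.6480i → escape time 5
(row=3, col=2): c = -0.5033 + -0.6480i → escape time 7
(row=3, col=3): c = -0.2300 + -0.6480i → escape time 7
(row=4, col=0): c = -1.0500 + -0.9640i → escape time 3
(row=4, col=1): c = -0.7767 + -0.9640i → escape time 3
(row=4, col=2): c = -0.5033 + -0.9640i → escape time 4
(row=4, col=3): c = -0.2300 + -0.9640i → escape time 7
(row=5, col=0): c = -1.0500 + -1.2800i → escape time 2
(row=5, col=1): c = -0.7767 + -1.2800i → escape time 3
(row=5, col=2): c = -0.5033 + -1.2800i → escape time 3
(row=5, col=3): c = -0.2300 + -1.2800i → escape time 3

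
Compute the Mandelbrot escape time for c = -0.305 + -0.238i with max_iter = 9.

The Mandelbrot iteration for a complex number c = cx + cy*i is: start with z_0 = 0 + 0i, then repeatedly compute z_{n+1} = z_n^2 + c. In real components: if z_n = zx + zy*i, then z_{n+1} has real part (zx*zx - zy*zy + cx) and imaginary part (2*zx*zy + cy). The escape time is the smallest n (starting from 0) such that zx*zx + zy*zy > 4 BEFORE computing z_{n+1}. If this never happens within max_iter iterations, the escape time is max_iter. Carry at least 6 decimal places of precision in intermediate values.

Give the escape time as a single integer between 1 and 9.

Answer: 9

Derivation:
z_0 = 0 + 0i, c = -0.3050 + -0.2380i
Iter 1: z = -0.3050 + -0.2380i, |z|^2 = 0.1497
Iter 2: z = -0.2686 + -0.0928i, |z|^2 = 0.0808
Iter 3: z = -0.2415 + -0.1881i, |z|^2 = 0.0937
Iter 4: z = -0.2821 + -0.1471i, |z|^2 = 0.1012
Iter 5: z = -0.2471 + -0.1550i, |z|^2 = 0.0851
Iter 6: z = -0.2680 + -0.1614i, |z|^2 = 0.0979
Iter 7: z = -0.2592 + -0.1515i, |z|^2 = 0.0902
Iter 8: z = -0.2607 + -0.1595i, |z|^2 = 0.0934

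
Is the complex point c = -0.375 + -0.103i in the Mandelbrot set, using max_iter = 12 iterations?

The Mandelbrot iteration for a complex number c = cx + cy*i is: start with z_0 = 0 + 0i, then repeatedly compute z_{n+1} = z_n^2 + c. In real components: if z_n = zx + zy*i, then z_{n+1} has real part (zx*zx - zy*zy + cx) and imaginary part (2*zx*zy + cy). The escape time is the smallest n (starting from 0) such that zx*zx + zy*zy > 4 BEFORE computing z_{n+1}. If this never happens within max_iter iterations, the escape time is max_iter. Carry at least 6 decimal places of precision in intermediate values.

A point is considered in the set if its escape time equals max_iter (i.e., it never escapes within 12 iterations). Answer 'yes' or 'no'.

z_0 = 0 + 0i, c = -0.3750 + -0.1030i
Iter 1: z = -0.3750 + -0.1030i, |z|^2 = 0.1512
Iter 2: z = -0.2450 + -0.0257i, |z|^2 = 0.0607
Iter 3: z = -0.3156 + -0.0904i, |z|^2 = 0.1078
Iter 4: z = -0.2835 + -0.0459i, |z|^2 = 0.0825
Iter 5: z = -0.2967 + -0.0769i, |z|^2 = 0.0940
Iter 6: z = -0.2929 + -0.0573i, |z|^2 = 0.0891
Iter 7: z = -0.2925 + -0.0694i, |z|^2 = 0.0904
Iter 8: z = -0.2943 + -0.0624i, |z|^2 = 0.0905
Iter 9: z = -0.2923 + -0.0663i, |z|^2 = 0.0898
Iter 10: z = -0.2940 + -0.0643i, |z|^2 = 0.0905
Iter 11: z = -0.2927 + -0.0652i, |z|^2 = 0.0899
Did not escape in 12 iterations → in set

Answer: yes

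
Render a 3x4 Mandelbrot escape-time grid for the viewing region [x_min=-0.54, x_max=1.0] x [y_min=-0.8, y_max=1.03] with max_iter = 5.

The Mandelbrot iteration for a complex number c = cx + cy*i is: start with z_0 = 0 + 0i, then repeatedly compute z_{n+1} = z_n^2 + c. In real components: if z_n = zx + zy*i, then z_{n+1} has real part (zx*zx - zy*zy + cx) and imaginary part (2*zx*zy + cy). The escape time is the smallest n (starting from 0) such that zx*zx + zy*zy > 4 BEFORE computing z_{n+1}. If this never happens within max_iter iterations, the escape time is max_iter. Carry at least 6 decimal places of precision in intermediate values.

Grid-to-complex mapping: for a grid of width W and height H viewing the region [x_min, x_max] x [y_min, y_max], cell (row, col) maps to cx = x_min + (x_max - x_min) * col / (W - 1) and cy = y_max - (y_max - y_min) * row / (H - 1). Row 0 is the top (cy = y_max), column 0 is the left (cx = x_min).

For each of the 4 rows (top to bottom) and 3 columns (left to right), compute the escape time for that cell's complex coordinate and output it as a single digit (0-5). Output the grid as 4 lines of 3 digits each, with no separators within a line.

Answer: 442
552
552
552

Derivation:
(row=0, col=0): c = -0.5400 + 1.0300i → escape time 4
(row=0, col=1): c = 0.2300 + 1.0300i → escape time 4
(row=0, col=2): c = 1.0000 + 1.0300i → escape time 2
(row=1, col=0): c = -0.5400 + 0.4200i → escape time 5
(row=1, col=1): c = 0.2300 + 0.4200i → escape time 5
(row=1, col=2): c = 1.0000 + 0.4200i → escape time 2
(row=2, col=0): c = -0.5400 + -0.1900i → escape time 5
(row=2, col=1): c = 0.2300 + -0.1900i → escape time 5
(row=2, col=2): c = 1.0000 + -0.1900i → escape time 2
(row=3, col=0): c = -0.5400 + -0.8000i → escape time 5
(row=3, col=1): c = 0.2300 + -0.8000i → escape time 5
(row=3, col=2): c = 1.0000 + -0.8000i → escape time 2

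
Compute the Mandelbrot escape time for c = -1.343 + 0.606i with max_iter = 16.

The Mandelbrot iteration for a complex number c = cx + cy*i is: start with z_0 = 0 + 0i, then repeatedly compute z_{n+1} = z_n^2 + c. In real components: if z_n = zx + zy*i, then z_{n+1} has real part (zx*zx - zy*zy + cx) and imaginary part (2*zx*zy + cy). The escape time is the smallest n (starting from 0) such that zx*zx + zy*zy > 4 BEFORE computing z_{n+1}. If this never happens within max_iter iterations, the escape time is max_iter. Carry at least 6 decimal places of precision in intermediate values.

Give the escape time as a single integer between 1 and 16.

z_0 = 0 + 0i, c = -1.3430 + 0.6060i
Iter 1: z = -1.3430 + 0.6060i, |z|^2 = 2.1709
Iter 2: z = 0.0934 + -1.0217i, |z|^2 = 1.0526
Iter 3: z = -2.3782 + 0.4151i, |z|^2 = 5.8281
Escaped at iteration 3

Answer: 3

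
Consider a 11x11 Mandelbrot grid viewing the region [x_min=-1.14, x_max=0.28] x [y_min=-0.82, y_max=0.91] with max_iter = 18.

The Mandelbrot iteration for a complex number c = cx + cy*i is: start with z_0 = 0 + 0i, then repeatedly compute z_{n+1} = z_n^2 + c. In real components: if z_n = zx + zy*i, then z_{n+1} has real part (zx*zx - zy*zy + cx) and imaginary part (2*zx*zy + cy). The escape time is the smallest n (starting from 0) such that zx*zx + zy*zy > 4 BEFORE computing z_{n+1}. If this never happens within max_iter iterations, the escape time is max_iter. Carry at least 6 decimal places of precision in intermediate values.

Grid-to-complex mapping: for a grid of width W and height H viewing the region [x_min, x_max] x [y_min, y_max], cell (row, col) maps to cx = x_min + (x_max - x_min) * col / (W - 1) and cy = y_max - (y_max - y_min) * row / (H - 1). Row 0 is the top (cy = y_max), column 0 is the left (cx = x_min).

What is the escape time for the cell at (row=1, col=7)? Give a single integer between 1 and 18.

z_0 = 0 + 0i, c = -0.1460 + 0.7370i
Iter 1: z = -0.1460 + 0.7370i, |z|^2 = 0.5645
Iter 2: z = -0.6679 + 0.5218i, |z|^2 = 0.7183
Iter 3: z = 0.0278 + 0.0400i, |z|^2 = 0.0024
Iter 4: z = -0.1468 + 0.7392i, |z|^2 = 0.5680
Iter 5: z = -0.6709 + 0.5199i, |z|^2 = 0.7204
Iter 6: z = 0.0338 + 0.0394i, |z|^2 = 0.0027
Iter 7: z = -0.1464 + 0.7397i, |z|^2 = 0.5685
Iter 8: z = -0.6717 + 0.5204i, |z|^2 = 0.7220
Iter 9: z = 0.0343 + 0.0379i, |z|^2 = 0.0026
Iter 10: z = -0.1463 + 0.7396i, |z|^2 = 0.5684
Iter 11: z = -0.6716 + 0.5207i, |z|^2 = 0.7221
Iter 12: z = 0.0340 + 0.0376i, |z|^2 = 0.0026
Iter 13: z = -0.1463 + 0.7396i, |z|^2 = 0.5683
Iter 14: z = -0.6716 + 0.5207i, |z|^2 = 0.7221
Iter 15: z = 0.0339 + 0.0377i, |z|^2 = 0.0026
Iter 16: z = -0.1463 + 0.7396i, |z|^2 = 0.5683
Iter 17: z = -0.6715 + 0.5206i, |z|^2 = 0.7220

Answer: 18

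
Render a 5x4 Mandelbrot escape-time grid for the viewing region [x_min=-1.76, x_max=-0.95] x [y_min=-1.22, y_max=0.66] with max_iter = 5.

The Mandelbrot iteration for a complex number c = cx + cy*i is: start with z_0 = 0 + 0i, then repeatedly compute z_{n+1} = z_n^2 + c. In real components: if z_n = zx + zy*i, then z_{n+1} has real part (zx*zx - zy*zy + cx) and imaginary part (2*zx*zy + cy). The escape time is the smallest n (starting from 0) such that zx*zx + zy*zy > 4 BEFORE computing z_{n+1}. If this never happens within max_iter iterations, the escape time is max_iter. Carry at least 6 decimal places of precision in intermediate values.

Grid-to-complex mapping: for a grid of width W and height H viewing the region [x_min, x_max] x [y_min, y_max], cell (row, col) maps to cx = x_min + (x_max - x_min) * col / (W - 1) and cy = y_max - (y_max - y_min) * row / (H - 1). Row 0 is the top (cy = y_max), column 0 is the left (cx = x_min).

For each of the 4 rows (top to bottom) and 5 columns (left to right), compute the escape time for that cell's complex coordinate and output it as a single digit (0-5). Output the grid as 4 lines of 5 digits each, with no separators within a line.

(row=0, col=0): c = -1.7600 + 0.6600i → escape time 3
(row=0, col=1): c = -1.5575 + 0.6600i → escape time 3
(row=0, col=2): c = -1.3550 + 0.6600i → escape time 3
(row=0, col=3): c = -1.1525 + 0.6600i → escape time 3
(row=0, col=4): c = -0.9500 + 0.6600i → escape time 4
(row=1, col=0): c = -1.7600 + 0.0333i → escape time 5
(row=1, col=1): c = -1.5575 + 0.0333i → escape time 5
(row=1, col=2): c = -1.3550 + 0.0333i → escape time 5
(row=1, col=3): c = -1.1525 + 0.0333i → escape time 5
(row=1, col=4): c = -0.9500 + 0.0333i → escape time 5
(row=2, col=0): c = -1.7600 + -0.5933i → escape time 3
(row=2, col=1): c = -1.5575 + -0.5933i → escape time 3
(row=2, col=2): c = -1.3550 + -0.5933i → escape time 3
(row=2, col=3): c = -1.1525 + -0.5933i → escape time 4
(row=2, col=4): c = -0.9500 + -0.5933i → escape time 5
(row=3, col=0): c = -1.7600 + -1.2200i → escape time 1
(row=3, col=1): c = -1.5575 + -1.2200i → escape time 2
(row=3, col=2): c = -1.3550 + -1.2200i → escape time 2
(row=3, col=3): c = -1.1525 + -1.2200i → escape time 2
(row=3, col=4): c = -0.9500 + -1.2200i → escape time 3

Answer: 33334
55555
33345
12223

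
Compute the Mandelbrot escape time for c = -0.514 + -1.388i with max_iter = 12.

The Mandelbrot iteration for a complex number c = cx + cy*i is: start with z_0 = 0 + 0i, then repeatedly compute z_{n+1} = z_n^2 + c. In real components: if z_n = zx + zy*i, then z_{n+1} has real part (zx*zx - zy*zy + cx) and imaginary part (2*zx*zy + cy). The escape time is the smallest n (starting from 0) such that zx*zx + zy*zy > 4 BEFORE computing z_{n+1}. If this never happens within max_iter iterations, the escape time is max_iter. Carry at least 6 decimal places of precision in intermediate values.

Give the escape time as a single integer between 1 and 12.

z_0 = 0 + 0i, c = -0.5140 + -1.3880i
Iter 1: z = -0.5140 + -1.3880i, |z|^2 = 2.1907
Iter 2: z = -2.1763 + 0.0389i, |z|^2 = 4.7380
Escaped at iteration 2

Answer: 2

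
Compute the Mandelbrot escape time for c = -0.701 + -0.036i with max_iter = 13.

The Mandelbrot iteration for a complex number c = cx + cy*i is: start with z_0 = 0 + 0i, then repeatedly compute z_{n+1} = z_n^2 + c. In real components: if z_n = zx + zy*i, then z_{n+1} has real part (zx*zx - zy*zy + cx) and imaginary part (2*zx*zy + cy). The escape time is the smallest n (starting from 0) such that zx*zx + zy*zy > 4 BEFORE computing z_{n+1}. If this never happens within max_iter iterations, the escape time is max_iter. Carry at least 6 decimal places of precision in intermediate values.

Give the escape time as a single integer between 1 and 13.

z_0 = 0 + 0i, c = -0.7010 + -0.0360i
Iter 1: z = -0.7010 + -0.0360i, |z|^2 = 0.4927
Iter 2: z = -0.2109 + 0.0145i, |z|^2 = 0.0447
Iter 3: z = -0.6567 + -0.0421i, |z|^2 = 0.4331
Iter 4: z = -0.2715 + 0.0193i, |z|^2 = 0.0741
Iter 5: z = -0.6277 + -0.0465i, |z|^2 = 0.3961
Iter 6: z = -0.3092 + 0.0223i, |z|^2 = 0.0961
Iter 7: z = -0.6059 + -0.0498i, |z|^2 = 0.3696
Iter 8: z = -0.3364 + 0.0244i, |z|^2 = 0.1137
Iter 9: z = -0.5885 + -0.0524i, |z|^2 = 0.3490
Iter 10: z = -0.3575 + 0.0257i, |z|^2 = 0.1284
Iter 11: z = -0.5739 + -0.0543i, |z|^2 = 0.3323
Iter 12: z = -0.3746 + 0.0264i, |z|^2 = 0.1410

Answer: 13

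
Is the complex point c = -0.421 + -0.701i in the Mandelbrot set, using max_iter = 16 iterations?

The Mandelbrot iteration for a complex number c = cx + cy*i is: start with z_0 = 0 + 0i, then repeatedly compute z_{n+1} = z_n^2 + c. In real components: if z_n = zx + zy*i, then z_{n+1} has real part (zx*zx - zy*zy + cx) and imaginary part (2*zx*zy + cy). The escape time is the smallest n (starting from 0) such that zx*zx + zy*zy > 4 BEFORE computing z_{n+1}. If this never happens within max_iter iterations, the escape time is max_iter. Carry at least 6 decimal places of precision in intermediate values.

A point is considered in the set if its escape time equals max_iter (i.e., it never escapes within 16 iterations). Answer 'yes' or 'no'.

z_0 = 0 + 0i, c = -0.4210 + -0.7010i
Iter 1: z = -0.4210 + -0.7010i, |z|^2 = 0.6686
Iter 2: z = -0.7352 + -0.1108i, |z|^2 = 0.5527
Iter 3: z = 0.1072 + -0.5382i, |z|^2 = 0.3011
Iter 4: z = -0.6991 + -0.8164i, |z|^2 = 1.1552
Iter 5: z = -0.5987 + 0.4405i, |z|^2 = 0.5525
Iter 6: z = -0.2566 + -1.2284i, |z|^2 = 1.5749
Iter 7: z = -1.8642 + -0.0706i, |z|^2 = 3.4802
Iter 8: z = 3.0493 + -0.4377i, |z|^2 = 9.4895
Escaped at iteration 8

Answer: no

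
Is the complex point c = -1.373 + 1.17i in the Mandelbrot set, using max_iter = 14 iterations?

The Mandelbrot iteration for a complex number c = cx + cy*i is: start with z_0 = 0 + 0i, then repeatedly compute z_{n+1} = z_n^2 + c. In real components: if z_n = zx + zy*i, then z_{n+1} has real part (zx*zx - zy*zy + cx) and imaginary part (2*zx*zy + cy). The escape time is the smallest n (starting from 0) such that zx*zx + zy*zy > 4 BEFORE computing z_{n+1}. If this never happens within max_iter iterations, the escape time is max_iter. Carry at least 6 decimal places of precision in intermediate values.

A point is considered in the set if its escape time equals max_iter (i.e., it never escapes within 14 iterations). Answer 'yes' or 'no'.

Answer: no

Derivation:
z_0 = 0 + 0i, c = -1.3730 + 1.1700i
Iter 1: z = -1.3730 + 1.1700i, |z|^2 = 3.2540
Iter 2: z = -0.8568 + -2.0428i, |z|^2 = 4.9072
Escaped at iteration 2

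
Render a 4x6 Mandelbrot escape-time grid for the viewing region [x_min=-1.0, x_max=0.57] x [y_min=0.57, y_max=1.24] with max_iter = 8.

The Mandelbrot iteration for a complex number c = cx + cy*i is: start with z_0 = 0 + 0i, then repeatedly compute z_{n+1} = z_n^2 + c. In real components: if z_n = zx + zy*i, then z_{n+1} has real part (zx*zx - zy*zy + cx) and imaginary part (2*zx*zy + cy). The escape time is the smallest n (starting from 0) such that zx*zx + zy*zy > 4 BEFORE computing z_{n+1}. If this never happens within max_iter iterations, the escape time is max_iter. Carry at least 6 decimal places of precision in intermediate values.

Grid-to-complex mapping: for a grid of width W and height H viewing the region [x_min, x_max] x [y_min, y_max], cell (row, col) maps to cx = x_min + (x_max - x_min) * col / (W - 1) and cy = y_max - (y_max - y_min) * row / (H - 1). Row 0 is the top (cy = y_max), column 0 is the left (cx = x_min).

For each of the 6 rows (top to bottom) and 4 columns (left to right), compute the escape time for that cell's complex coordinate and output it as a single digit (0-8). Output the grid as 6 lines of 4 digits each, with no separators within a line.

Answer: 3322
3442
3452
3583
4883
5883

Derivation:
(row=0, col=0): c = -1.0000 + 1.2400i → escape time 3
(row=0, col=1): c = -0.4767 + 1.2400i → escape time 3
(row=0, col=2): c = 0.0467 + 1.2400i → escape time 2
(row=0, col=3): c = 0.5700 + 1.2400i → escape time 2
(row=1, col=0): c = -1.0000 + 1.1060i → escape time 3
(row=1, col=1): c = -0.4767 + 1.1060i → escape time 4
(row=1, col=2): c = 0.0467 + 1.1060i → escape time 4
(row=1, col=3): c = 0.5700 + 1.1060i → escape time 2
(row=2, col=0): c = -1.0000 + 0.9720i → escape time 3
(row=2, col=1): c = -0.4767 + 0.9720i → escape time 4
(row=2, col=2): c = 0.0467 + 0.9720i → escape time 5
(row=2, col=3): c = 0.5700 + 0.9720i → escape time 2
(row=3, col=0): c = -1.0000 + 0.8380i → escape time 3
(row=3, col=1): c = -0.4767 + 0.8380i → escape time 5
(row=3, col=2): c = 0.0467 + 0.8380i → escape time 8
(row=3, col=3): c = 0.5700 + 0.8380i → escape time 3
(row=4, col=0): c = -1.0000 + 0.7040i → escape time 4
(row=4, col=1): c = -0.4767 + 0.7040i → escape time 8
(row=4, col=2): c = 0.0467 + 0.7040i → escape time 8
(row=4, col=3): c = 0.5700 + 0.7040i → escape time 3
(row=5, col=0): c = -1.0000 + 0.5700i → escape time 5
(row=5, col=1): c = -0.4767 + 0.5700i → escape time 8
(row=5, col=2): c = 0.0467 + 0.5700i → escape time 8
(row=5, col=3): c = 0.5700 + 0.5700i → escape time 3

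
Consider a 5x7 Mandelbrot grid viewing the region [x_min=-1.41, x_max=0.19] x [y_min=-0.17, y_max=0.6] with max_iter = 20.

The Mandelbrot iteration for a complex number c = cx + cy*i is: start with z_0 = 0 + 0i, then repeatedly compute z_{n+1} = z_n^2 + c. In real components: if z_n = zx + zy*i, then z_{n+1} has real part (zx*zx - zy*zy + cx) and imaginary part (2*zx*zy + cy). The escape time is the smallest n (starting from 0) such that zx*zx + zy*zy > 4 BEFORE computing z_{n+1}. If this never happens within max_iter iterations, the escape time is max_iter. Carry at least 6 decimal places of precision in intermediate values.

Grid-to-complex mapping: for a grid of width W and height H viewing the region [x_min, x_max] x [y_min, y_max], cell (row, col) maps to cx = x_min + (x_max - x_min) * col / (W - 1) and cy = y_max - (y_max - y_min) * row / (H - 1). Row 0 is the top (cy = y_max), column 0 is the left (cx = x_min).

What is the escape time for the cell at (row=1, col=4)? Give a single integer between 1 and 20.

z_0 = 0 + 0i, c = 0.1900 + 0.4717i
Iter 1: z = 0.1900 + 0.4717i, |z|^2 = 0.2586
Iter 2: z = 0.0036 + 0.6509i, |z|^2 = 0.4237
Iter 3: z = -0.2337 + 0.4764i, |z|^2 = 0.2815
Iter 4: z = 0.0176 + 0.2490i, |z|^2 = 0.0623
Iter 5: z = 0.1283 + 0.4805i, |z|^2 = 0.2473
Iter 6: z = -0.0244 + 0.5949i, |z|^2 = 0.3546
Iter 7: z = -0.1634 + 0.4427i, |z|^2 = 0.2226
Iter 8: z = 0.0207 + 0.3270i, |z|^2 = 0.1074
Iter 9: z = 0.0835 + 0.4852i, |z|^2 = 0.2424
Iter 10: z = -0.0385 + 0.5527i, |z|^2 = 0.3069
Iter 11: z = -0.1140 + 0.4291i, |z|^2 = 0.1971
Iter 12: z = 0.0188 + 0.3739i, |z|^2 = 0.1401
Iter 13: z = 0.0506 + 0.4858i, |z|^2 = 0.2385
Iter 14: z = -0.0434 + 0.5208i, |z|^2 = 0.2731
Iter 15: z = -0.0794 + 0.4265i, |z|^2 = 0.1882
Iter 16: z = 0.0144 + 0.4040i, |z|^2 = 0.1634
Iter 17: z = 0.0270 + 0.4833i, |z|^2 = 0.2343
Iter 18: z = -0.0429 + 0.4978i, |z|^2 = 0.2496
Iter 19: z = -0.0559 + 0.4290i, |z|^2 = 0.1872

Answer: 20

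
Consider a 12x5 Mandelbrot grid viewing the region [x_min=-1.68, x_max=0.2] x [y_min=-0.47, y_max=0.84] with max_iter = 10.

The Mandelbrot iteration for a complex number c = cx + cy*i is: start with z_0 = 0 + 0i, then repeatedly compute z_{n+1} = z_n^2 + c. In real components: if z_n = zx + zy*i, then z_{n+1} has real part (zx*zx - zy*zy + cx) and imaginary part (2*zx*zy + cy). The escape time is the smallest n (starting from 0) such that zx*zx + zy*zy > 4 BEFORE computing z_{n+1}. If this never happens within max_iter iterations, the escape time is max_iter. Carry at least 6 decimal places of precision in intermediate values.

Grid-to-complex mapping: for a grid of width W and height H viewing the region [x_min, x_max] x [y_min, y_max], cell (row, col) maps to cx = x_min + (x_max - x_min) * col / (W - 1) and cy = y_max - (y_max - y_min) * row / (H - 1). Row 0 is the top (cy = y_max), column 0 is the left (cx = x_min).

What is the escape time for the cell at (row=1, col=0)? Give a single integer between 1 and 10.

Answer: 3

Derivation:
z_0 = 0 + 0i, c = -1.6800 + 0.5125i
Iter 1: z = -1.6800 + 0.5125i, |z|^2 = 3.0851
Iter 2: z = 0.8797 + -1.2095i, |z|^2 = 2.2368
Iter 3: z = -2.3689 + -1.6156i, |z|^2 = 8.2220
Escaped at iteration 3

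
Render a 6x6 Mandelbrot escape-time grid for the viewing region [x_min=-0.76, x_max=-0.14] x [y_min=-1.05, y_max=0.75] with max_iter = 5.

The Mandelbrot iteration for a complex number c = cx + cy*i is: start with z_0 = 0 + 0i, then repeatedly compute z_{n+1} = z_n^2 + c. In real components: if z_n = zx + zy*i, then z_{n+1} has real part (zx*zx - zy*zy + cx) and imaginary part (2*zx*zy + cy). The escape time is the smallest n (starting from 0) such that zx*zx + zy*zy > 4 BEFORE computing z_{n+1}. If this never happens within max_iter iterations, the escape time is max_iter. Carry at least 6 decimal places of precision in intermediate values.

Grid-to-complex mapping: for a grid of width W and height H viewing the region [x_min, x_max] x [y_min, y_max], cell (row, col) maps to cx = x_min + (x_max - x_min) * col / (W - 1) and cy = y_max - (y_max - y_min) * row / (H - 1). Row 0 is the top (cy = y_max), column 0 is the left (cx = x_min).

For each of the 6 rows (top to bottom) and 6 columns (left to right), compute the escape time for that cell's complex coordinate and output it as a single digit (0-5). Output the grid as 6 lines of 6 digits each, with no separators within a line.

(row=0, col=0): c = -0.7600 + 0.7500i → escape time 4
(row=0, col=1): c = -0.6360 + 0.7500i → escape time 5
(row=0, col=2): c = -0.5120 + 0.7500i → escape time 5
(row=0, col=3): c = -0.3880 + 0.7500i → escape time 5
(row=0, col=4): c = -0.2640 + 0.7500i → escape time 5
(row=0, col=5): c = -0.1400 + 0.7500i → escape time 5
(row=1, col=0): c = -0.7600 + 0.3900i → escape time 5
(row=1, col=1): c = -0.6360 + 0.3900i → escape time 5
(row=1, col=2): c = -0.5120 + 0.3900i → escape time 5
(row=1, col=3): c = -0.3880 + 0.3900i → escape time 5
(row=1, col=4): c = -0.2640 + 0.3900i → escape time 5
(row=1, col=5): c = -0.1400 + 0.3900i → escape time 5
(row=2, col=0): c = -0.7600 + 0.0300i → escape time 5
(row=2, col=1): c = -0.6360 + 0.0300i → escape time 5
(row=2, col=2): c = -0.5120 + 0.0300i → escape time 5
(row=2, col=3): c = -0.3880 + 0.0300i → escape time 5
(row=2, col=4): c = -0.2640 + 0.0300i → escape time 5
(row=2, col=5): c = -0.1400 + 0.0300i → escape time 5
(row=3, col=0): c = -0.7600 + -0.3300i → escape time 5
(row=3, col=1): c = -0.6360 + -0.3300i → escape time 5
(row=3, col=2): c = -0.5120 + -0.3300i → escape time 5
(row=3, col=3): c = -0.3880 + -0.3300i → escape time 5
(row=3, col=4): c = -0.2640 + -0.3300i → escape time 5
(row=3, col=5): c = -0.1400 + -0.3300i → escape time 5
(row=4, col=0): c = -0.7600 + -0.6900i → escape time 5
(row=4, col=1): c = -0.6360 + -0.6900i → escape time 5
(row=4, col=2): c = -0.5120 + -0.6900i → escape time 5
(row=4, col=3): c = -0.3880 + -0.6900i → escape time 5
(row=4, col=4): c = -0.2640 + -0.6900i → escape time 5
(row=4, col=5): c = -0.1400 + -0.6900i → escape time 5
(row=5, col=0): c = -0.7600 + -1.0500i → escape time 3
(row=5, col=1): c = -0.6360 + -1.0500i → escape time 3
(row=5, col=2): c = -0.5120 + -1.0500i → escape time 4
(row=5, col=3): c = -0.3880 + -1.0500i → escape time 4
(row=5, col=4): c = -0.2640 + -1.0500i → escape time 5
(row=5, col=5): c = -0.1400 + -1.0500i → escape time 5

Answer: 455555
555555
555555
555555
555555
334455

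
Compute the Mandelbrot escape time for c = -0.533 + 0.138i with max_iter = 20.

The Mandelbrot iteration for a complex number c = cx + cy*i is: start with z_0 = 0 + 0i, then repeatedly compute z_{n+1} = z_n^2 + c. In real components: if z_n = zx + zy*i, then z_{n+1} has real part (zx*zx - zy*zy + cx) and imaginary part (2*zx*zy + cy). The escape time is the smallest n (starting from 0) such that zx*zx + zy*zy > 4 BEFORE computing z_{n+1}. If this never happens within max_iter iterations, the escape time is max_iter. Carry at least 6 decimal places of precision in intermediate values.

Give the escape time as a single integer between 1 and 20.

Answer: 20

Derivation:
z_0 = 0 + 0i, c = -0.5330 + 0.1380i
Iter 1: z = -0.5330 + 0.1380i, |z|^2 = 0.3031
Iter 2: z = -0.2680 + -0.0091i, |z|^2 = 0.0719
Iter 3: z = -0.4613 + 0.1429i, |z|^2 = 0.2332
Iter 4: z = -0.3406 + 0.0062i, |z|^2 = 0.1161
Iter 5: z = -0.4170 + 0.1338i, |z|^2 = 0.1918
Iter 6: z = -0.3770 + 0.0264i, |z|^2 = 0.1428
Iter 7: z = -0.3916 + 0.1181i, |z|^2 = 0.1673
Iter 8: z = -0.3936 + 0.0455i, |z|^2 = 0.1570
Iter 9: z = -0.3801 + 0.1022i, |z|^2 = 0.1549
Iter 10: z = -0.3989 + 0.0603i, |z|^2 = 0.1628
Iter 11: z = -0.3775 + 0.0899i, |z|^2 = 0.1506
Iter 12: z = -0.3986 + 0.0702i, |z|^2 = 0.1638
Iter 13: z = -0.3791 + 0.0821i, |z|^2 = 0.1504
Iter 14: z = -0.3961 + 0.0758i, |z|^2 = 0.1626
Iter 15: z = -0.3819 + 0.0780i, |z|^2 = 0.1519
Iter 16: z = -0.3932 + 0.0784i, |z|^2 = 0.1608
Iter 17: z = -0.3845 + 0.0763i, |z|^2 = 0.1537
Iter 18: z = -0.3910 + 0.0793i, |z|^2 = 0.1592
Iter 19: z = -0.3864 + 0.0760i, |z|^2 = 0.1551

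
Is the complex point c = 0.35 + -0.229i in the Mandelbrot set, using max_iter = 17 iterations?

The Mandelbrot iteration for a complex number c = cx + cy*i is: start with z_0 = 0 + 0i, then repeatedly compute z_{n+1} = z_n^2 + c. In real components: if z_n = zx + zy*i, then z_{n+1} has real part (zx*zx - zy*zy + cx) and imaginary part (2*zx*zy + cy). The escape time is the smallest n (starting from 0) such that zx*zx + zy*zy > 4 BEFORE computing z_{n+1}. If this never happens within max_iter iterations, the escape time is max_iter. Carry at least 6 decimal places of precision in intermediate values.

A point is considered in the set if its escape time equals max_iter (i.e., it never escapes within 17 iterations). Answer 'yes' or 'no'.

Answer: yes

Derivation:
z_0 = 0 + 0i, c = 0.3500 + -0.2290i
Iter 1: z = 0.3500 + -0.2290i, |z|^2 = 0.1749
Iter 2: z = 0.4201 + -0.3893i, |z|^2 = 0.3280
Iter 3: z = 0.3749 + -0.5561i, |z|^2 = 0.4497
Iter 4: z = 0.1813 + -0.6459i, |z|^2 = 0.4501
Iter 5: z = -0.0343 + -0.4633i, |z|^2 = 0.2158
Iter 6: z = 0.1366 + -0.1972i, |z|^2 = 0.0575
Iter 7: z = 0.3298 + -0.2829i, |z|^2 = 0.1888
Iter 8: z = 0.3787 + -0.4156i, |z|^2 = 0.3161
Iter 9: z = 0.3208 + -0.5438i, |z|^2 = 0.3986
Iter 10: z = 0.1572 + -0.5778i, |z|^2 = 0.3586
Iter 11: z = 0.0408 + -0.4107i, |z|^2 = 0.1703
Iter 12: z = 0.1830 + -0.2625i, |z|^2 = 0.1024
Iter 13: z = 0.3146 + -0.3251i, |z|^2 = 0.2046
Iter 14: z = 0.3433 + -0.4335i, |z|^2 = 0.3058
Iter 15: z = 0.2799 + -0.5266i, |z|^2 = 0.3557
Iter 16: z = 0.1510 + -0.5238i, |z|^2 = 0.2972
Did not escape in 17 iterations → in set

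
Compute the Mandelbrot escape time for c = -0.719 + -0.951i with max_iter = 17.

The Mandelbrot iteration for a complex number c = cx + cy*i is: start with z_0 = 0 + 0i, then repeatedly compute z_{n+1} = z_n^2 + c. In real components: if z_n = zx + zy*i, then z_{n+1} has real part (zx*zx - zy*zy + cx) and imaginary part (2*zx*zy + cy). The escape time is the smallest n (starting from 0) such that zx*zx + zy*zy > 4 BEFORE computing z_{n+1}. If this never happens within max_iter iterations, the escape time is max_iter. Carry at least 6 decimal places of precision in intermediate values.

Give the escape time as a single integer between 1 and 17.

z_0 = 0 + 0i, c = -0.7190 + -0.9510i
Iter 1: z = -0.7190 + -0.9510i, |z|^2 = 1.4214
Iter 2: z = -1.1064 + 0.4165i, |z|^2 = 1.3977
Iter 3: z = 0.3317 + -1.8727i, |z|^2 = 3.6172
Iter 4: z = -4.1162 + -2.1934i, |z|^2 = 21.7538
Escaped at iteration 4

Answer: 4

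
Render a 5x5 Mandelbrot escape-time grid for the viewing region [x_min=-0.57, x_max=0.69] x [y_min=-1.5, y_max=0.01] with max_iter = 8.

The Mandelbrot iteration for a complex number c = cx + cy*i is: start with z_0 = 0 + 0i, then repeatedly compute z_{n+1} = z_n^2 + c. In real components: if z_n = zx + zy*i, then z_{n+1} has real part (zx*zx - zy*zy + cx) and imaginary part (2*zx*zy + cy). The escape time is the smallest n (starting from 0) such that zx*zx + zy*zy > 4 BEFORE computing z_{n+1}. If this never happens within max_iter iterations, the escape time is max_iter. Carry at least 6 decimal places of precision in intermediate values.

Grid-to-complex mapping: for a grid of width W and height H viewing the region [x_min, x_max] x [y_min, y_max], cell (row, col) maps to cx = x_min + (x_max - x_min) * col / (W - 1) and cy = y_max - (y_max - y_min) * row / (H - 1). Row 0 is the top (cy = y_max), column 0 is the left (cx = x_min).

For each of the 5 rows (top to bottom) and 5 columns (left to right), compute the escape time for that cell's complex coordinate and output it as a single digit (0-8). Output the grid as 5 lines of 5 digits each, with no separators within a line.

Answer: 88873
88883
68853
35422
22222

Derivation:
(row=0, col=0): c = -0.5700 + 0.0100i → escape time 8
(row=0, col=1): c = -0.2550 + 0.0100i → escape time 8
(row=0, col=2): c = 0.0600 + 0.0100i → escape time 8
(row=0, col=3): c = 0.3750 + 0.0100i → escape time 7
(row=0, col=4): c = 0.6900 + 0.0100i → escape time 3
(row=1, col=0): c = -0.5700 + -0.3675i → escape time 8
(row=1, col=1): c = -0.2550 + -0.3675i → escape time 8
(row=1, col=2): c = 0.0600 + -0.3675i → escape time 8
(row=1, col=3): c = 0.3750 + -0.3675i → escape time 8
(row=1, col=4): c = 0.6900 + -0.3675i → escape time 3
(row=2, col=0): c = -0.5700 + -0.7450i → escape time 6
(row=2, col=1): c = -0.2550 + -0.7450i → escape time 8
(row=2, col=2): c = 0.0600 + -0.7450i → escape time 8
(row=2, col=3): c = 0.3750 + -0.7450i → escape time 5
(row=2, col=4): c = 0.6900 + -0.7450i → escape time 3
(row=3, col=0): c = -0.5700 + -1.1225i → escape time 3
(row=3, col=1): c = -0.2550 + -1.1225i → escape time 5
(row=3, col=2): c = 0.0600 + -1.1225i → escape time 4
(row=3, col=3): c = 0.3750 + -1.1225i → escape time 2
(row=3, col=4): c = 0.6900 + -1.1225i → escape time 2
(row=4, col=0): c = -0.5700 + -1.5000i → escape time 2
(row=4, col=1): c = -0.2550 + -1.5000i → escape time 2
(row=4, col=2): c = 0.0600 + -1.5000i → escape time 2
(row=4, col=3): c = 0.3750 + -1.5000i → escape time 2
(row=4, col=4): c = 0.6900 + -1.5000i → escape time 2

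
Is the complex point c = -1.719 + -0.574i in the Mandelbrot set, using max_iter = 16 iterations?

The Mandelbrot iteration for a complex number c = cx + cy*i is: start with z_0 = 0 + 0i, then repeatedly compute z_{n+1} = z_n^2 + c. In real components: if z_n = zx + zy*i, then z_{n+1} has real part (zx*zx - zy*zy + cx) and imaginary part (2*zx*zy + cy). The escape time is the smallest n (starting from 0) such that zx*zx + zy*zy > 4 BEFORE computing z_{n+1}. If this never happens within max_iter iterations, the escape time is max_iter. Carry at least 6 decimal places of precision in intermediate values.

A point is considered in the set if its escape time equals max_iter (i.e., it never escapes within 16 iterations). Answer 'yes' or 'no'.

Answer: no

Derivation:
z_0 = 0 + 0i, c = -1.7190 + -0.5740i
Iter 1: z = -1.7190 + -0.5740i, |z|^2 = 3.2844
Iter 2: z = 0.9065 + 1.3994i, |z|^2 = 2.7801
Iter 3: z = -2.8556 + 1.9631i, |z|^2 = 12.0084
Escaped at iteration 3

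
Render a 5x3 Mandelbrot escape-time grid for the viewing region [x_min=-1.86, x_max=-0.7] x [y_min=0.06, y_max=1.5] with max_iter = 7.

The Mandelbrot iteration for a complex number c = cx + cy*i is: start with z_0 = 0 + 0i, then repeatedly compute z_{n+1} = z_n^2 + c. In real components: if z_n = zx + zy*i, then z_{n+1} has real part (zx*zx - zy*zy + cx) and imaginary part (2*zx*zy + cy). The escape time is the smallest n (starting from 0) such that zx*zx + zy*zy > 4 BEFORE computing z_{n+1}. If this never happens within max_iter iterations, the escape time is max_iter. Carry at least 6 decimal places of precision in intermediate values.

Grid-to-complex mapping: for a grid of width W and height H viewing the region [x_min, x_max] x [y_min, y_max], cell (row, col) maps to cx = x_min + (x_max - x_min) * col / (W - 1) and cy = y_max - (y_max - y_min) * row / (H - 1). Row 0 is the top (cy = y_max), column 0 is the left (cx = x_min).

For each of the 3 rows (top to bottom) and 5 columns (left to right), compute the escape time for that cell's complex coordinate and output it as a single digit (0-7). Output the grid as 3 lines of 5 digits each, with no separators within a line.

(row=0, col=0): c = -1.8600 + 1.5000i → escape time 1
(row=0, col=1): c = -1.5700 + 1.5000i → escape time 1
(row=0, col=2): c = -1.2800 + 1.5000i → escape time 2
(row=0, col=3): c = -0.9900 + 1.5000i → escape time 2
(row=0, col=4): c = -0.7000 + 1.5000i → escape time 2
(row=1, col=0): c = -1.8600 + 0.7800i → escape time 1
(row=1, col=1): c = -1.5700 + 0.7800i → escape time 3
(row=1, col=2): c = -1.2800 + 0.7800i → escape time 3
(row=1, col=3): c = -0.9900 + 0.7800i → escape time 3
(row=1, col=4): c = -0.7000 + 0.7800i → escape time 4
(row=2, col=0): c = -1.8600 + 0.0600i → escape time 6
(row=2, col=1): c = -1.5700 + 0.0600i → escape time 7
(row=2, col=2): c = -1.2800 + 0.0600i → escape time 7
(row=2, col=3): c = -0.9900 + 0.0600i → escape time 7
(row=2, col=4): c = -0.7000 + 0.0600i → escape time 7

Answer: 11222
13334
67777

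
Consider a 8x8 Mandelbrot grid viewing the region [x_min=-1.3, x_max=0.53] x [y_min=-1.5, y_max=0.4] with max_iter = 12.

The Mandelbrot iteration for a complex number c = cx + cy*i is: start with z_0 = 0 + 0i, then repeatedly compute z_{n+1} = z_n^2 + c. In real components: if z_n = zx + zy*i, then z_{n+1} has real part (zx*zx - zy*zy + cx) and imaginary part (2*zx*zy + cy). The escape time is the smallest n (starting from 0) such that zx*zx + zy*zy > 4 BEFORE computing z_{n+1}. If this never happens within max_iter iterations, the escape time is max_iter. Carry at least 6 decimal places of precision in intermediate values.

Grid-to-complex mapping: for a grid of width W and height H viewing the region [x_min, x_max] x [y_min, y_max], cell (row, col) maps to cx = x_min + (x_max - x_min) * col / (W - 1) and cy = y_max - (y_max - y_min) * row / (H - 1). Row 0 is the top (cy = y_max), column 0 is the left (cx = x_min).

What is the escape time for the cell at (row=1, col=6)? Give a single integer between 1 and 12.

Answer: 12

Derivation:
z_0 = 0 + 0i, c = 0.2686 + 0.1286i
Iter 1: z = 0.2686 + 0.1286i, |z|^2 = 0.0887
Iter 2: z = 0.3242 + 0.1976i, |z|^2 = 0.1441
Iter 3: z = 0.3346 + 0.2567i, |z|^2 = 0.1779
Iter 4: z = 0.3146 + 0.3004i, |z|^2 = 0.1892
Iter 5: z = 0.2773 + 0.3176i, |z|^2 = 0.1778
Iter 6: z = 0.2446 + 0.3047i, |z|^2 = 0.1527
Iter 7: z = 0.2356 + 0.2777i, |z|^2 = 0.1326
Iter 8: z = 0.2470 + 0.2594i, |z|^2 = 0.1283
Iter 9: z = 0.2623 + 0.2567i, |z|^2 = 0.1347
Iter 10: z = 0.2715 + 0.2632i, |z|^2 = 0.1430
Iter 11: z = 0.2730 + 0.2715i, |z|^2 = 0.1482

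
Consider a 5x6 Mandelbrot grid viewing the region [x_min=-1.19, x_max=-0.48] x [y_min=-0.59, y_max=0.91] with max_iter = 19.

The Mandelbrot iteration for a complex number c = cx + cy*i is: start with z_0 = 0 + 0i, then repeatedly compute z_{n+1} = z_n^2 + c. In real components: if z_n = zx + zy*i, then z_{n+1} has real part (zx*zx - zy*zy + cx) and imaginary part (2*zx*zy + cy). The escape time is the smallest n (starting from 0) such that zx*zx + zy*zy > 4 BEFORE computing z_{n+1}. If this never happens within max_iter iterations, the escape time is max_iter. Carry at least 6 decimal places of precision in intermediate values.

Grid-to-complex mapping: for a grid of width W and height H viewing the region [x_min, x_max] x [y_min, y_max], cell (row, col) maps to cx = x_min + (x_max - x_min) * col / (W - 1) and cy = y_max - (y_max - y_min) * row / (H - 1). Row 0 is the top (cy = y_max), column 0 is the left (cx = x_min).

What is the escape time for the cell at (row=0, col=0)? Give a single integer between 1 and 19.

z_0 = 0 + 0i, c = -1.1900 + 0.9100i
Iter 1: z = -1.1900 + 0.9100i, |z|^2 = 2.2442
Iter 2: z = -0.6020 + -1.2558i, |z|^2 = 1.9394
Iter 3: z = -2.4046 + 2.4220i, |z|^2 = 11.6482
Escaped at iteration 3

Answer: 3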